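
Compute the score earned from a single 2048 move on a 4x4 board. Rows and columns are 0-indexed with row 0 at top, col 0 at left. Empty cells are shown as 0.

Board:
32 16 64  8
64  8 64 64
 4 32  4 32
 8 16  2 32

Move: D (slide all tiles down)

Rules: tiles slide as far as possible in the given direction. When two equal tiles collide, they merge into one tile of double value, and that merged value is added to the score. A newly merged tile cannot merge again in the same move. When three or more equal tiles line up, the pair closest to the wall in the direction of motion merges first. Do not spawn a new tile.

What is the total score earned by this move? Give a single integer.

Answer: 192

Derivation:
Slide down:
col 0: [32, 64, 4, 8] -> [32, 64, 4, 8]  score +0 (running 0)
col 1: [16, 8, 32, 16] -> [16, 8, 32, 16]  score +0 (running 0)
col 2: [64, 64, 4, 2] -> [0, 128, 4, 2]  score +128 (running 128)
col 3: [8, 64, 32, 32] -> [0, 8, 64, 64]  score +64 (running 192)
Board after move:
 32  16   0   0
 64   8 128   8
  4  32   4  64
  8  16   2  64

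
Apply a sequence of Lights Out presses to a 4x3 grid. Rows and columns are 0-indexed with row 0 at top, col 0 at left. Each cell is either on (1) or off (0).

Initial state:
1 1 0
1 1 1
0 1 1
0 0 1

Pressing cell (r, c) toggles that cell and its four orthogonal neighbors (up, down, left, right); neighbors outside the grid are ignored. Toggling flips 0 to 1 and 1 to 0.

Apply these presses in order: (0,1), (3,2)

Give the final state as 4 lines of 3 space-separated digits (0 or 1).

Answer: 0 0 1
1 0 1
0 1 0
0 1 0

Derivation:
After press 1 at (0,1):
0 0 1
1 0 1
0 1 1
0 0 1

After press 2 at (3,2):
0 0 1
1 0 1
0 1 0
0 1 0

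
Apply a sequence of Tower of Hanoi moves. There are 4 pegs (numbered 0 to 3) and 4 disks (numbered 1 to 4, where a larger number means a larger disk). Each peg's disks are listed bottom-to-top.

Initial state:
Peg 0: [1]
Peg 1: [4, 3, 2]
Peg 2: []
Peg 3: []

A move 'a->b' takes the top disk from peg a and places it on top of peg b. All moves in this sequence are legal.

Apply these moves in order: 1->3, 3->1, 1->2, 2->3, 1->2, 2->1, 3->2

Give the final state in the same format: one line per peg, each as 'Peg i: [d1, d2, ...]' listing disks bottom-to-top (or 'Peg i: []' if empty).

Answer: Peg 0: [1]
Peg 1: [4, 3]
Peg 2: [2]
Peg 3: []

Derivation:
After move 1 (1->3):
Peg 0: [1]
Peg 1: [4, 3]
Peg 2: []
Peg 3: [2]

After move 2 (3->1):
Peg 0: [1]
Peg 1: [4, 3, 2]
Peg 2: []
Peg 3: []

After move 3 (1->2):
Peg 0: [1]
Peg 1: [4, 3]
Peg 2: [2]
Peg 3: []

After move 4 (2->3):
Peg 0: [1]
Peg 1: [4, 3]
Peg 2: []
Peg 3: [2]

After move 5 (1->2):
Peg 0: [1]
Peg 1: [4]
Peg 2: [3]
Peg 3: [2]

After move 6 (2->1):
Peg 0: [1]
Peg 1: [4, 3]
Peg 2: []
Peg 3: [2]

After move 7 (3->2):
Peg 0: [1]
Peg 1: [4, 3]
Peg 2: [2]
Peg 3: []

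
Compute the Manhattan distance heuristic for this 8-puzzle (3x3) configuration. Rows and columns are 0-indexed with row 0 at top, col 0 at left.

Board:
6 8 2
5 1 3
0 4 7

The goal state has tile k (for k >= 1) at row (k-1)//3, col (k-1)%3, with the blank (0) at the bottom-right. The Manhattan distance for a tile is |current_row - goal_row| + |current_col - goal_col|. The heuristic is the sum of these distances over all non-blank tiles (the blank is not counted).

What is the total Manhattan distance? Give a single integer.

Tile 6: (0,0)->(1,2) = 3
Tile 8: (0,1)->(2,1) = 2
Tile 2: (0,2)->(0,1) = 1
Tile 5: (1,0)->(1,1) = 1
Tile 1: (1,1)->(0,0) = 2
Tile 3: (1,2)->(0,2) = 1
Tile 4: (2,1)->(1,0) = 2
Tile 7: (2,2)->(2,0) = 2
Sum: 3 + 2 + 1 + 1 + 2 + 1 + 2 + 2 = 14

Answer: 14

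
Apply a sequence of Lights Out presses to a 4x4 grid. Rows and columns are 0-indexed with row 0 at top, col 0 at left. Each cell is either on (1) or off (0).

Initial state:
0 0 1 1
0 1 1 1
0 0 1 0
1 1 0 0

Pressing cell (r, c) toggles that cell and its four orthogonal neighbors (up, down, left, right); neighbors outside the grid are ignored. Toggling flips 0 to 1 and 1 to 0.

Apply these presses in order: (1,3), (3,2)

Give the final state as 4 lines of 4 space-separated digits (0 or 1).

Answer: 0 0 1 0
0 1 0 0
0 0 0 1
1 0 1 1

Derivation:
After press 1 at (1,3):
0 0 1 0
0 1 0 0
0 0 1 1
1 1 0 0

After press 2 at (3,2):
0 0 1 0
0 1 0 0
0 0 0 1
1 0 1 1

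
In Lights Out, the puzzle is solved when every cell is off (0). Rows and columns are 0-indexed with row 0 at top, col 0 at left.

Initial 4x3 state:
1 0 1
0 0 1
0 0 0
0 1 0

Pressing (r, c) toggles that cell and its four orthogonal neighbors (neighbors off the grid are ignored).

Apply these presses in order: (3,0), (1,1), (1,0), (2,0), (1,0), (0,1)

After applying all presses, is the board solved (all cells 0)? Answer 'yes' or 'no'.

Answer: yes

Derivation:
After press 1 at (3,0):
1 0 1
0 0 1
1 0 0
1 0 0

After press 2 at (1,1):
1 1 1
1 1 0
1 1 0
1 0 0

After press 3 at (1,0):
0 1 1
0 0 0
0 1 0
1 0 0

After press 4 at (2,0):
0 1 1
1 0 0
1 0 0
0 0 0

After press 5 at (1,0):
1 1 1
0 1 0
0 0 0
0 0 0

After press 6 at (0,1):
0 0 0
0 0 0
0 0 0
0 0 0

Lights still on: 0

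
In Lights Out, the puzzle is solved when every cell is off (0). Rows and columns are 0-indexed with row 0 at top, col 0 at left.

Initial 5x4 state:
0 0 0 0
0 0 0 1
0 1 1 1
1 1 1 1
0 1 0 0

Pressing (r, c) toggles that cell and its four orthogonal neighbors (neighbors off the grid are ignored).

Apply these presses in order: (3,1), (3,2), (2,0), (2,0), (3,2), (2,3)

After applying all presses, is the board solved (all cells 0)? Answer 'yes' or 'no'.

Answer: yes

Derivation:
After press 1 at (3,1):
0 0 0 0
0 0 0 1
0 0 1 1
0 0 0 1
0 0 0 0

After press 2 at (3,2):
0 0 0 0
0 0 0 1
0 0 0 1
0 1 1 0
0 0 1 0

After press 3 at (2,0):
0 0 0 0
1 0 0 1
1 1 0 1
1 1 1 0
0 0 1 0

After press 4 at (2,0):
0 0 0 0
0 0 0 1
0 0 0 1
0 1 1 0
0 0 1 0

After press 5 at (3,2):
0 0 0 0
0 0 0 1
0 0 1 1
0 0 0 1
0 0 0 0

After press 6 at (2,3):
0 0 0 0
0 0 0 0
0 0 0 0
0 0 0 0
0 0 0 0

Lights still on: 0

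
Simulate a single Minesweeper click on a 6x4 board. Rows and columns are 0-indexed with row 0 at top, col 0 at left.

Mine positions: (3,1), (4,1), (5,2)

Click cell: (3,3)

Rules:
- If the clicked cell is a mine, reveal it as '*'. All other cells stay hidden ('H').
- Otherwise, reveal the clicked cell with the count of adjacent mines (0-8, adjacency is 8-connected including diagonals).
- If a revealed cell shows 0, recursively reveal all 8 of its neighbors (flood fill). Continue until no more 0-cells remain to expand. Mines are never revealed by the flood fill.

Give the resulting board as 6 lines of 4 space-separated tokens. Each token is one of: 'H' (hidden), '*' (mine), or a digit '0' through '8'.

0 0 0 0
0 0 0 0
1 1 1 0
H H 2 0
H H 3 1
H H H H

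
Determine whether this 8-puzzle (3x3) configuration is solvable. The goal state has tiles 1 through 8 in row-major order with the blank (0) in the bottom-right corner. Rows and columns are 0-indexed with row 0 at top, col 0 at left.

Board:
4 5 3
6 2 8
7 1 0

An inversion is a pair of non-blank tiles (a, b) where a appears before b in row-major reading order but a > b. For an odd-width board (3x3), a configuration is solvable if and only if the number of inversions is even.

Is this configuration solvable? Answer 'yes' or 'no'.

Answer: yes

Derivation:
Inversions (pairs i<j in row-major order where tile[i] > tile[j] > 0): 14
14 is even, so the puzzle is solvable.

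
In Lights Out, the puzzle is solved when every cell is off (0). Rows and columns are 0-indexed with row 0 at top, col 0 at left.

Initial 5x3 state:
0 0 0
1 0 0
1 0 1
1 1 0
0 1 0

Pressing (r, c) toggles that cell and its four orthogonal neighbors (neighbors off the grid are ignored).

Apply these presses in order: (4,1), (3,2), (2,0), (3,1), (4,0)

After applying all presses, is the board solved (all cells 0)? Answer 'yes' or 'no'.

After press 1 at (4,1):
0 0 0
1 0 0
1 0 1
1 0 0
1 0 1

After press 2 at (3,2):
0 0 0
1 0 0
1 0 0
1 1 1
1 0 0

After press 3 at (2,0):
0 0 0
0 0 0
0 1 0
0 1 1
1 0 0

After press 4 at (3,1):
0 0 0
0 0 0
0 0 0
1 0 0
1 1 0

After press 5 at (4,0):
0 0 0
0 0 0
0 0 0
0 0 0
0 0 0

Lights still on: 0

Answer: yes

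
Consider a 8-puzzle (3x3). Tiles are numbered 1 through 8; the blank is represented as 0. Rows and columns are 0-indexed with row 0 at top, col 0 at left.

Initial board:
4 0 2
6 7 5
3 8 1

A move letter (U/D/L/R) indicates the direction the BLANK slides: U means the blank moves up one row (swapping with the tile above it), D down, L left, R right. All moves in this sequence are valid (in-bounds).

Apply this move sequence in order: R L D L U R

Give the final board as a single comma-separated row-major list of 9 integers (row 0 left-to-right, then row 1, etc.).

Answer: 7, 0, 2, 4, 6, 5, 3, 8, 1

Derivation:
After move 1 (R):
4 2 0
6 7 5
3 8 1

After move 2 (L):
4 0 2
6 7 5
3 8 1

After move 3 (D):
4 7 2
6 0 5
3 8 1

After move 4 (L):
4 7 2
0 6 5
3 8 1

After move 5 (U):
0 7 2
4 6 5
3 8 1

After move 6 (R):
7 0 2
4 6 5
3 8 1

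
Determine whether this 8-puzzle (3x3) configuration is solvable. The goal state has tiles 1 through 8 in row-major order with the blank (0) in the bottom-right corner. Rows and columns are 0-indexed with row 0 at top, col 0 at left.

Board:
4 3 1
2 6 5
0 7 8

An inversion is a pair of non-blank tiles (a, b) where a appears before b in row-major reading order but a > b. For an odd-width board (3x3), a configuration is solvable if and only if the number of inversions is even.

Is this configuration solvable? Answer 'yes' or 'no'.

Inversions (pairs i<j in row-major order where tile[i] > tile[j] > 0): 6
6 is even, so the puzzle is solvable.

Answer: yes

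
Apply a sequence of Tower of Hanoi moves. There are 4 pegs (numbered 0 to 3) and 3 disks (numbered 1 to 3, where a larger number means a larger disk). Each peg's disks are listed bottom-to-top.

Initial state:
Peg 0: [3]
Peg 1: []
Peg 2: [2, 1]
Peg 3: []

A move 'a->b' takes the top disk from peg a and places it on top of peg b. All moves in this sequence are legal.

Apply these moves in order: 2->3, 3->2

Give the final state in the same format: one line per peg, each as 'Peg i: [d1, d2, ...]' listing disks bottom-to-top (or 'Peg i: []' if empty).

Answer: Peg 0: [3]
Peg 1: []
Peg 2: [2, 1]
Peg 3: []

Derivation:
After move 1 (2->3):
Peg 0: [3]
Peg 1: []
Peg 2: [2]
Peg 3: [1]

After move 2 (3->2):
Peg 0: [3]
Peg 1: []
Peg 2: [2, 1]
Peg 3: []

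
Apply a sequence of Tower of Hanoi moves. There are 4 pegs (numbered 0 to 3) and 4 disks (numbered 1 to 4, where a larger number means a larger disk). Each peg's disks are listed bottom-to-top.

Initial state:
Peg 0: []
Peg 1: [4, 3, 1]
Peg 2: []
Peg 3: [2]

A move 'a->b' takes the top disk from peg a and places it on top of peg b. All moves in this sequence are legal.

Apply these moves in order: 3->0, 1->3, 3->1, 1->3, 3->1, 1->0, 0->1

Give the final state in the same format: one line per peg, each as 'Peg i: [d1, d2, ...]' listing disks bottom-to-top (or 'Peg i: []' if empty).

After move 1 (3->0):
Peg 0: [2]
Peg 1: [4, 3, 1]
Peg 2: []
Peg 3: []

After move 2 (1->3):
Peg 0: [2]
Peg 1: [4, 3]
Peg 2: []
Peg 3: [1]

After move 3 (3->1):
Peg 0: [2]
Peg 1: [4, 3, 1]
Peg 2: []
Peg 3: []

After move 4 (1->3):
Peg 0: [2]
Peg 1: [4, 3]
Peg 2: []
Peg 3: [1]

After move 5 (3->1):
Peg 0: [2]
Peg 1: [4, 3, 1]
Peg 2: []
Peg 3: []

After move 6 (1->0):
Peg 0: [2, 1]
Peg 1: [4, 3]
Peg 2: []
Peg 3: []

After move 7 (0->1):
Peg 0: [2]
Peg 1: [4, 3, 1]
Peg 2: []
Peg 3: []

Answer: Peg 0: [2]
Peg 1: [4, 3, 1]
Peg 2: []
Peg 3: []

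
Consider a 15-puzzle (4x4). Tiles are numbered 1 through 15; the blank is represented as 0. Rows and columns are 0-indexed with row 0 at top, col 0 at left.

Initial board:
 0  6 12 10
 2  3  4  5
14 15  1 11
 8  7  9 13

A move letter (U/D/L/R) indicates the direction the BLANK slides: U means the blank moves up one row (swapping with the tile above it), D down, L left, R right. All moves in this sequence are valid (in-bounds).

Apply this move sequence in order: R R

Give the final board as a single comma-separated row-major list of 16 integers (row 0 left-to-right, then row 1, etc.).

After move 1 (R):
 6  0 12 10
 2  3  4  5
14 15  1 11
 8  7  9 13

After move 2 (R):
 6 12  0 10
 2  3  4  5
14 15  1 11
 8  7  9 13

Answer: 6, 12, 0, 10, 2, 3, 4, 5, 14, 15, 1, 11, 8, 7, 9, 13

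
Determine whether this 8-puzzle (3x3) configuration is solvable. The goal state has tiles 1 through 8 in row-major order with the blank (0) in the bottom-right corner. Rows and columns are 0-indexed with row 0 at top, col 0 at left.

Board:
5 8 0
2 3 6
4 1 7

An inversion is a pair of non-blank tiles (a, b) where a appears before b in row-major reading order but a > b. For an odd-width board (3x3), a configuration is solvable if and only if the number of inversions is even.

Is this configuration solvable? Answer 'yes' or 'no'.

Answer: no

Derivation:
Inversions (pairs i<j in row-major order where tile[i] > tile[j] > 0): 15
15 is odd, so the puzzle is not solvable.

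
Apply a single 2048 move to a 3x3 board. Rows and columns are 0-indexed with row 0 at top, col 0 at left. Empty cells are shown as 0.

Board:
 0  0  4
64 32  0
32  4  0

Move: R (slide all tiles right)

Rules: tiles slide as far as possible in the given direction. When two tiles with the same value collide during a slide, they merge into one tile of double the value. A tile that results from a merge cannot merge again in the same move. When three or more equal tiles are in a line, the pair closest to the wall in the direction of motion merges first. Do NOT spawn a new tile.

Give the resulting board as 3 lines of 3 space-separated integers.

Answer:  0  0  4
 0 64 32
 0 32  4

Derivation:
Slide right:
row 0: [0, 0, 4] -> [0, 0, 4]
row 1: [64, 32, 0] -> [0, 64, 32]
row 2: [32, 4, 0] -> [0, 32, 4]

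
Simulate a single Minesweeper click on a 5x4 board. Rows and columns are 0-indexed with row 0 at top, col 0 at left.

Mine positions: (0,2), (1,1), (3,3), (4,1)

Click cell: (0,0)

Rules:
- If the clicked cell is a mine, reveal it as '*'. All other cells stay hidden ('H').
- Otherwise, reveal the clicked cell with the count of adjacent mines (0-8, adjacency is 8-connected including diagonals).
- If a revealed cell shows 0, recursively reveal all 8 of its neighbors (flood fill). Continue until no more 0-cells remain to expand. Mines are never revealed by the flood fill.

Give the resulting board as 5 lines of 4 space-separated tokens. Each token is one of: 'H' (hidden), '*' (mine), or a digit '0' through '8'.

1 H H H
H H H H
H H H H
H H H H
H H H H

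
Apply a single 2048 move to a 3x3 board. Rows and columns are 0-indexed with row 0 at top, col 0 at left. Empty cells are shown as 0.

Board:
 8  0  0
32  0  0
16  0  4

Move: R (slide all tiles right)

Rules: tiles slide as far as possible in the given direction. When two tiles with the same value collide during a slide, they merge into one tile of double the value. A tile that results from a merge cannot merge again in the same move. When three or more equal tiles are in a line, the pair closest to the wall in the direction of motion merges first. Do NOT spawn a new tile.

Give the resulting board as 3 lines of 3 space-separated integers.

Slide right:
row 0: [8, 0, 0] -> [0, 0, 8]
row 1: [32, 0, 0] -> [0, 0, 32]
row 2: [16, 0, 4] -> [0, 16, 4]

Answer:  0  0  8
 0  0 32
 0 16  4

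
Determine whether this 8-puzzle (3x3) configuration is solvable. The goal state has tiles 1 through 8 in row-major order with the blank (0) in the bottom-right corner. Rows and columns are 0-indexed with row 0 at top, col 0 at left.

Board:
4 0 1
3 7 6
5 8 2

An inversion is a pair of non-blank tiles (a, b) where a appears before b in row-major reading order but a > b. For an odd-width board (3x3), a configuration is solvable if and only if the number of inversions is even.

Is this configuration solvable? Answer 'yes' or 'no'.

Answer: no

Derivation:
Inversions (pairs i<j in row-major order where tile[i] > tile[j] > 0): 11
11 is odd, so the puzzle is not solvable.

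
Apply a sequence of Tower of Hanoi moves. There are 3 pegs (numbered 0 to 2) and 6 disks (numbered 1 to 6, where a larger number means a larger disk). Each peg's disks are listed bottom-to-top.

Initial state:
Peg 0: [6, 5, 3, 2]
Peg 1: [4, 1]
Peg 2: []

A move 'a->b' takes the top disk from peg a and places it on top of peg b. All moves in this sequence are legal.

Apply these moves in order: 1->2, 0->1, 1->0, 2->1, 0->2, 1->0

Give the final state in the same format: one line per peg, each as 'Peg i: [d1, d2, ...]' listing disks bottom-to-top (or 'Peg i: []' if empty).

Answer: Peg 0: [6, 5, 3, 1]
Peg 1: [4]
Peg 2: [2]

Derivation:
After move 1 (1->2):
Peg 0: [6, 5, 3, 2]
Peg 1: [4]
Peg 2: [1]

After move 2 (0->1):
Peg 0: [6, 5, 3]
Peg 1: [4, 2]
Peg 2: [1]

After move 3 (1->0):
Peg 0: [6, 5, 3, 2]
Peg 1: [4]
Peg 2: [1]

After move 4 (2->1):
Peg 0: [6, 5, 3, 2]
Peg 1: [4, 1]
Peg 2: []

After move 5 (0->2):
Peg 0: [6, 5, 3]
Peg 1: [4, 1]
Peg 2: [2]

After move 6 (1->0):
Peg 0: [6, 5, 3, 1]
Peg 1: [4]
Peg 2: [2]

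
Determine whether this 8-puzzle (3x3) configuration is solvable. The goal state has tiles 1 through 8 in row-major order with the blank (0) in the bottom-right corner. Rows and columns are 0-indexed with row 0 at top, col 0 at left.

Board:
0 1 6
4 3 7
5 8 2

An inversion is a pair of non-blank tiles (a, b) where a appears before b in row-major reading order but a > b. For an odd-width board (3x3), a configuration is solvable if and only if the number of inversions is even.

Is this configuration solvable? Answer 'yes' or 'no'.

Answer: no

Derivation:
Inversions (pairs i<j in row-major order where tile[i] > tile[j] > 0): 11
11 is odd, so the puzzle is not solvable.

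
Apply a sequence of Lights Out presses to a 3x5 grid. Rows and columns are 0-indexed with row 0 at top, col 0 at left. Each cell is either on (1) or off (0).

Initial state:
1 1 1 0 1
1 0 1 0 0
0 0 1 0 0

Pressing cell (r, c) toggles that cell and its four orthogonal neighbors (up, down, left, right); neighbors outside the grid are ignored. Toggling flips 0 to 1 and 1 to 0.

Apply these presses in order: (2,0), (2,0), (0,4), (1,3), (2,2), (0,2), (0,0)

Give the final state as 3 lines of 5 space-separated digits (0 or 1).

Answer: 0 1 0 1 0
0 0 0 1 0
0 1 0 0 0

Derivation:
After press 1 at (2,0):
1 1 1 0 1
0 0 1 0 0
1 1 1 0 0

After press 2 at (2,0):
1 1 1 0 1
1 0 1 0 0
0 0 1 0 0

After press 3 at (0,4):
1 1 1 1 0
1 0 1 0 1
0 0 1 0 0

After press 4 at (1,3):
1 1 1 0 0
1 0 0 1 0
0 0 1 1 0

After press 5 at (2,2):
1 1 1 0 0
1 0 1 1 0
0 1 0 0 0

After press 6 at (0,2):
1 0 0 1 0
1 0 0 1 0
0 1 0 0 0

After press 7 at (0,0):
0 1 0 1 0
0 0 0 1 0
0 1 0 0 0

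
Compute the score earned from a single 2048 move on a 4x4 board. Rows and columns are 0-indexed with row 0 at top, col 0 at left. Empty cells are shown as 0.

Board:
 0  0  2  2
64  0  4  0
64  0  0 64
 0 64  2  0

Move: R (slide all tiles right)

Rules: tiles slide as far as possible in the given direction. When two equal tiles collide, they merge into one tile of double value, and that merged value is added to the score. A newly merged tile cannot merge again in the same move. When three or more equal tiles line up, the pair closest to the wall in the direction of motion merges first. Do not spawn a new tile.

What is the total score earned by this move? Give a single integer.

Slide right:
row 0: [0, 0, 2, 2] -> [0, 0, 0, 4]  score +4 (running 4)
row 1: [64, 0, 4, 0] -> [0, 0, 64, 4]  score +0 (running 4)
row 2: [64, 0, 0, 64] -> [0, 0, 0, 128]  score +128 (running 132)
row 3: [0, 64, 2, 0] -> [0, 0, 64, 2]  score +0 (running 132)
Board after move:
  0   0   0   4
  0   0  64   4
  0   0   0 128
  0   0  64   2

Answer: 132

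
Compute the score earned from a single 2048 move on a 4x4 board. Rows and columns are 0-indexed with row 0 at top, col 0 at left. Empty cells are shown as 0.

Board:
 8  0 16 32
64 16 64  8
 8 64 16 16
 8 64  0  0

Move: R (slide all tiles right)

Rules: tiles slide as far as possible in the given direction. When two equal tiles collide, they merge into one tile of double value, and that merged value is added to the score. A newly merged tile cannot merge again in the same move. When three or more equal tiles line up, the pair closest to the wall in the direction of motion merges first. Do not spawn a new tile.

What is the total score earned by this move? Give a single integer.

Slide right:
row 0: [8, 0, 16, 32] -> [0, 8, 16, 32]  score +0 (running 0)
row 1: [64, 16, 64, 8] -> [64, 16, 64, 8]  score +0 (running 0)
row 2: [8, 64, 16, 16] -> [0, 8, 64, 32]  score +32 (running 32)
row 3: [8, 64, 0, 0] -> [0, 0, 8, 64]  score +0 (running 32)
Board after move:
 0  8 16 32
64 16 64  8
 0  8 64 32
 0  0  8 64

Answer: 32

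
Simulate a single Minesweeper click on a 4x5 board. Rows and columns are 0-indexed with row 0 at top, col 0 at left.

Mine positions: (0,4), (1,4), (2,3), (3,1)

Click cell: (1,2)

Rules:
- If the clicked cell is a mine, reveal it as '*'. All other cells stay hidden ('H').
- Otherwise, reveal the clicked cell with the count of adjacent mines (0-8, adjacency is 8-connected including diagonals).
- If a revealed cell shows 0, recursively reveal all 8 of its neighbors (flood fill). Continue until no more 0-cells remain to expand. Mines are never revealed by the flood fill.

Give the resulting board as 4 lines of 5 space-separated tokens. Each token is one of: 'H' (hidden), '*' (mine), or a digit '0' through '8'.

H H H H H
H H 1 H H
H H H H H
H H H H H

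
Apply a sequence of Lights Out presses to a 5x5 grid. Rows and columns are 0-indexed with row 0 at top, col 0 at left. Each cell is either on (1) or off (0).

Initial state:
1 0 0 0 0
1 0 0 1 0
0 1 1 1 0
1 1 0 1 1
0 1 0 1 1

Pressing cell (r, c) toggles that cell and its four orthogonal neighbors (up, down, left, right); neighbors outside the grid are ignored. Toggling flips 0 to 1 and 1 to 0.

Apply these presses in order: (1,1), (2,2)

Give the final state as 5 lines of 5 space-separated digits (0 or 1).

Answer: 1 1 0 0 0
0 1 0 1 0
0 1 0 0 0
1 1 1 1 1
0 1 0 1 1

Derivation:
After press 1 at (1,1):
1 1 0 0 0
0 1 1 1 0
0 0 1 1 0
1 1 0 1 1
0 1 0 1 1

After press 2 at (2,2):
1 1 0 0 0
0 1 0 1 0
0 1 0 0 0
1 1 1 1 1
0 1 0 1 1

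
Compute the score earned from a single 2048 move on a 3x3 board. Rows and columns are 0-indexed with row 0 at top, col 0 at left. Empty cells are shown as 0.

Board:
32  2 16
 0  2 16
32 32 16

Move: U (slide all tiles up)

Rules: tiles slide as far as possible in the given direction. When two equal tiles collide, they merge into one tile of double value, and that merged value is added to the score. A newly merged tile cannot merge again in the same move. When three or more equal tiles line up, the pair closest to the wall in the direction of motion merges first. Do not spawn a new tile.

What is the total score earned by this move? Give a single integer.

Slide up:
col 0: [32, 0, 32] -> [64, 0, 0]  score +64 (running 64)
col 1: [2, 2, 32] -> [4, 32, 0]  score +4 (running 68)
col 2: [16, 16, 16] -> [32, 16, 0]  score +32 (running 100)
Board after move:
64  4 32
 0 32 16
 0  0  0

Answer: 100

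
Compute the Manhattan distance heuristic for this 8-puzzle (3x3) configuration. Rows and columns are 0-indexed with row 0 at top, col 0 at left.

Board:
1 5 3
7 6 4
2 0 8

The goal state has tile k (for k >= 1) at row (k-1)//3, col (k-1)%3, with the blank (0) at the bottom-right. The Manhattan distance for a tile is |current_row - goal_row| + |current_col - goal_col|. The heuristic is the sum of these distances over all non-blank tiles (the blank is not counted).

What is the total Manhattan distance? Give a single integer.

Tile 1: at (0,0), goal (0,0), distance |0-0|+|0-0| = 0
Tile 5: at (0,1), goal (1,1), distance |0-1|+|1-1| = 1
Tile 3: at (0,2), goal (0,2), distance |0-0|+|2-2| = 0
Tile 7: at (1,0), goal (2,0), distance |1-2|+|0-0| = 1
Tile 6: at (1,1), goal (1,2), distance |1-1|+|1-2| = 1
Tile 4: at (1,2), goal (1,0), distance |1-1|+|2-0| = 2
Tile 2: at (2,0), goal (0,1), distance |2-0|+|0-1| = 3
Tile 8: at (2,2), goal (2,1), distance |2-2|+|2-1| = 1
Sum: 0 + 1 + 0 + 1 + 1 + 2 + 3 + 1 = 9

Answer: 9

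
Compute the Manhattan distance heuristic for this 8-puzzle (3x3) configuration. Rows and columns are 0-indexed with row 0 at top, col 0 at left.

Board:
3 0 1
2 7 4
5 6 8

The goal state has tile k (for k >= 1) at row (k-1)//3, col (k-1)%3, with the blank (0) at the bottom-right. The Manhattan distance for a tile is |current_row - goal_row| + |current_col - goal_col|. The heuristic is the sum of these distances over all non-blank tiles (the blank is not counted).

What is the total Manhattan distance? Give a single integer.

Tile 3: at (0,0), goal (0,2), distance |0-0|+|0-2| = 2
Tile 1: at (0,2), goal (0,0), distance |0-0|+|2-0| = 2
Tile 2: at (1,0), goal (0,1), distance |1-0|+|0-1| = 2
Tile 7: at (1,1), goal (2,0), distance |1-2|+|1-0| = 2
Tile 4: at (1,2), goal (1,0), distance |1-1|+|2-0| = 2
Tile 5: at (2,0), goal (1,1), distance |2-1|+|0-1| = 2
Tile 6: at (2,1), goal (1,2), distance |2-1|+|1-2| = 2
Tile 8: at (2,2), goal (2,1), distance |2-2|+|2-1| = 1
Sum: 2 + 2 + 2 + 2 + 2 + 2 + 2 + 1 = 15

Answer: 15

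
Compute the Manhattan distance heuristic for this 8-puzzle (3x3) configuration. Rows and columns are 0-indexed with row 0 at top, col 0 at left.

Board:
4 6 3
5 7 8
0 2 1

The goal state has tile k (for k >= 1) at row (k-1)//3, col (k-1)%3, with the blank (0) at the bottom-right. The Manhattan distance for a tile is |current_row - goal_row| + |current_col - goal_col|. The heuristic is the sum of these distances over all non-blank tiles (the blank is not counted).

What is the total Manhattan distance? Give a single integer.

Tile 4: at (0,0), goal (1,0), distance |0-1|+|0-0| = 1
Tile 6: at (0,1), goal (1,2), distance |0-1|+|1-2| = 2
Tile 3: at (0,2), goal (0,2), distance |0-0|+|2-2| = 0
Tile 5: at (1,0), goal (1,1), distance |1-1|+|0-1| = 1
Tile 7: at (1,1), goal (2,0), distance |1-2|+|1-0| = 2
Tile 8: at (1,2), goal (2,1), distance |1-2|+|2-1| = 2
Tile 2: at (2,1), goal (0,1), distance |2-0|+|1-1| = 2
Tile 1: at (2,2), goal (0,0), distance |2-0|+|2-0| = 4
Sum: 1 + 2 + 0 + 1 + 2 + 2 + 2 + 4 = 14

Answer: 14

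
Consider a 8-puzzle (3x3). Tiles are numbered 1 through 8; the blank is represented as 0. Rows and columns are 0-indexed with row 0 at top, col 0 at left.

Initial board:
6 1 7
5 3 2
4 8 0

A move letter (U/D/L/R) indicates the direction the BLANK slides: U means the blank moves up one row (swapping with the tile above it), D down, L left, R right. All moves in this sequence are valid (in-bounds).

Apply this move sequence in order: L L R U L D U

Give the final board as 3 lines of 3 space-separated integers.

Answer: 6 1 7
0 5 2
4 3 8

Derivation:
After move 1 (L):
6 1 7
5 3 2
4 0 8

After move 2 (L):
6 1 7
5 3 2
0 4 8

After move 3 (R):
6 1 7
5 3 2
4 0 8

After move 4 (U):
6 1 7
5 0 2
4 3 8

After move 5 (L):
6 1 7
0 5 2
4 3 8

After move 6 (D):
6 1 7
4 5 2
0 3 8

After move 7 (U):
6 1 7
0 5 2
4 3 8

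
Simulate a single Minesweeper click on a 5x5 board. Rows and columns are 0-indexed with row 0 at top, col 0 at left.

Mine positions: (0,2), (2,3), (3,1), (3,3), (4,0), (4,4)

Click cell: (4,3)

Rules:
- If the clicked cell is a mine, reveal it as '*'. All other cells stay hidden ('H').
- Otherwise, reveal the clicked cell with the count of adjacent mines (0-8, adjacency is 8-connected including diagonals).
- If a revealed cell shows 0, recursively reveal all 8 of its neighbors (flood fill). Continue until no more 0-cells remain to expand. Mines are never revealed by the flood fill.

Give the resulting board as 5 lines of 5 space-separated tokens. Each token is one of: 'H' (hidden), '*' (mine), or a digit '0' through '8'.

H H H H H
H H H H H
H H H H H
H H H H H
H H H 2 H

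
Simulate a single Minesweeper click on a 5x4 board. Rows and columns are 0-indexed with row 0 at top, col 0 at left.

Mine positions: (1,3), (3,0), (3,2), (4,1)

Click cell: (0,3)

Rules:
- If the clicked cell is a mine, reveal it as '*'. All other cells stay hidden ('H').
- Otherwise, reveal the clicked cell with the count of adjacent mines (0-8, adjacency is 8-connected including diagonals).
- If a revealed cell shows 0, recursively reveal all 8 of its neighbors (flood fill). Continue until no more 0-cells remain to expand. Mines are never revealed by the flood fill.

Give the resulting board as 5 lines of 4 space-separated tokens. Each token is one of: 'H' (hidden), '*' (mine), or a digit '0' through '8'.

H H H 1
H H H H
H H H H
H H H H
H H H H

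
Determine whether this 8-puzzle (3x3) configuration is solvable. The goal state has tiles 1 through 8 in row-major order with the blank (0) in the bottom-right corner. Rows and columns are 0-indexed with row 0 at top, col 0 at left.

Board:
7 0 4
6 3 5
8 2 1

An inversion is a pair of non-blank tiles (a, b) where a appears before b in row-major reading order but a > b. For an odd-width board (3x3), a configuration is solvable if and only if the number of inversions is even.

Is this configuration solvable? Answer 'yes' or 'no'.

Answer: yes

Derivation:
Inversions (pairs i<j in row-major order where tile[i] > tile[j] > 0): 20
20 is even, so the puzzle is solvable.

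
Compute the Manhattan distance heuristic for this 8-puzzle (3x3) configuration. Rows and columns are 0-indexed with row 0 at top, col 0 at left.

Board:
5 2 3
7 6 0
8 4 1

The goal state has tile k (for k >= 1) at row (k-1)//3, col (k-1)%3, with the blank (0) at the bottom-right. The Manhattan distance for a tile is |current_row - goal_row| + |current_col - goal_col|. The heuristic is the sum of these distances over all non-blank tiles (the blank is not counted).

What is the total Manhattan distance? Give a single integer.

Answer: 11

Derivation:
Tile 5: (0,0)->(1,1) = 2
Tile 2: (0,1)->(0,1) = 0
Tile 3: (0,2)->(0,2) = 0
Tile 7: (1,0)->(2,0) = 1
Tile 6: (1,1)->(1,2) = 1
Tile 8: (2,0)->(2,1) = 1
Tile 4: (2,1)->(1,0) = 2
Tile 1: (2,2)->(0,0) = 4
Sum: 2 + 0 + 0 + 1 + 1 + 1 + 2 + 4 = 11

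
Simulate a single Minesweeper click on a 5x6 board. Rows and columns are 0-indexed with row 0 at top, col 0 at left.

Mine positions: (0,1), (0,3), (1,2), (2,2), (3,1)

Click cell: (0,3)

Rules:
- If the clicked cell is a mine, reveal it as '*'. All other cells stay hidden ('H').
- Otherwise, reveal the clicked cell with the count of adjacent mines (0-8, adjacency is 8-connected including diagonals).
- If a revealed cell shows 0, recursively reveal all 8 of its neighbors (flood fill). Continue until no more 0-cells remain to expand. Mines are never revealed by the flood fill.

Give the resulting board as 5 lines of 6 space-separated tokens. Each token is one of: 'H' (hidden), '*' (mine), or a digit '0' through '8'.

H H H * H H
H H H H H H
H H H H H H
H H H H H H
H H H H H H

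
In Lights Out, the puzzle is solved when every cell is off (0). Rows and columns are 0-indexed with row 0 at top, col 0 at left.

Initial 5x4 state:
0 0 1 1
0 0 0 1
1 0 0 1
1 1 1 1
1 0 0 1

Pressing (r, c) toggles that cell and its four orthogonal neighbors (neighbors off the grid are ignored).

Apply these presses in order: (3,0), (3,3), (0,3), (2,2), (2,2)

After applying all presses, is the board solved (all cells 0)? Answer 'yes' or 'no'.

Answer: yes

Derivation:
After press 1 at (3,0):
0 0 1 1
0 0 0 1
0 0 0 1
0 0 1 1
0 0 0 1

After press 2 at (3,3):
0 0 1 1
0 0 0 1
0 0 0 0
0 0 0 0
0 0 0 0

After press 3 at (0,3):
0 0 0 0
0 0 0 0
0 0 0 0
0 0 0 0
0 0 0 0

After press 4 at (2,2):
0 0 0 0
0 0 1 0
0 1 1 1
0 0 1 0
0 0 0 0

After press 5 at (2,2):
0 0 0 0
0 0 0 0
0 0 0 0
0 0 0 0
0 0 0 0

Lights still on: 0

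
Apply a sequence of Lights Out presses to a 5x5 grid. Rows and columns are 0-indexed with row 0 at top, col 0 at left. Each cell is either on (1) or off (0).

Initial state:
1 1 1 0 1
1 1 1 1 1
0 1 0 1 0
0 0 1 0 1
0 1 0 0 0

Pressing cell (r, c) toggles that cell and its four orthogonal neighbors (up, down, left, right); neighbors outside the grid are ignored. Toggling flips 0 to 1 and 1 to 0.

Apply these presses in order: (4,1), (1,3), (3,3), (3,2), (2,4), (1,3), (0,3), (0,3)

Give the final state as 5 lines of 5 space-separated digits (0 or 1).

Answer: 1 1 1 0 1
1 1 1 1 0
0 1 1 1 1
0 0 1 0 1
1 0 0 1 0

Derivation:
After press 1 at (4,1):
1 1 1 0 1
1 1 1 1 1
0 1 0 1 0
0 1 1 0 1
1 0 1 0 0

After press 2 at (1,3):
1 1 1 1 1
1 1 0 0 0
0 1 0 0 0
0 1 1 0 1
1 0 1 0 0

After press 3 at (3,3):
1 1 1 1 1
1 1 0 0 0
0 1 0 1 0
0 1 0 1 0
1 0 1 1 0

After press 4 at (3,2):
1 1 1 1 1
1 1 0 0 0
0 1 1 1 0
0 0 1 0 0
1 0 0 1 0

After press 5 at (2,4):
1 1 1 1 1
1 1 0 0 1
0 1 1 0 1
0 0 1 0 1
1 0 0 1 0

After press 6 at (1,3):
1 1 1 0 1
1 1 1 1 0
0 1 1 1 1
0 0 1 0 1
1 0 0 1 0

After press 7 at (0,3):
1 1 0 1 0
1 1 1 0 0
0 1 1 1 1
0 0 1 0 1
1 0 0 1 0

After press 8 at (0,3):
1 1 1 0 1
1 1 1 1 0
0 1 1 1 1
0 0 1 0 1
1 0 0 1 0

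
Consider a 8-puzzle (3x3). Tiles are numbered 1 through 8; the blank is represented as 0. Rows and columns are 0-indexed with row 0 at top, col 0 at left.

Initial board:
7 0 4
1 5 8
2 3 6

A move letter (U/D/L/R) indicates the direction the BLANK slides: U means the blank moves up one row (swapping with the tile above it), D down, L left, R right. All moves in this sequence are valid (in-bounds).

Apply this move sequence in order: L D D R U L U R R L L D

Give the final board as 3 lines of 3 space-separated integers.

Answer: 1 7 4
0 2 8
3 5 6

Derivation:
After move 1 (L):
0 7 4
1 5 8
2 3 6

After move 2 (D):
1 7 4
0 5 8
2 3 6

After move 3 (D):
1 7 4
2 5 8
0 3 6

After move 4 (R):
1 7 4
2 5 8
3 0 6

After move 5 (U):
1 7 4
2 0 8
3 5 6

After move 6 (L):
1 7 4
0 2 8
3 5 6

After move 7 (U):
0 7 4
1 2 8
3 5 6

After move 8 (R):
7 0 4
1 2 8
3 5 6

After move 9 (R):
7 4 0
1 2 8
3 5 6

After move 10 (L):
7 0 4
1 2 8
3 5 6

After move 11 (L):
0 7 4
1 2 8
3 5 6

After move 12 (D):
1 7 4
0 2 8
3 5 6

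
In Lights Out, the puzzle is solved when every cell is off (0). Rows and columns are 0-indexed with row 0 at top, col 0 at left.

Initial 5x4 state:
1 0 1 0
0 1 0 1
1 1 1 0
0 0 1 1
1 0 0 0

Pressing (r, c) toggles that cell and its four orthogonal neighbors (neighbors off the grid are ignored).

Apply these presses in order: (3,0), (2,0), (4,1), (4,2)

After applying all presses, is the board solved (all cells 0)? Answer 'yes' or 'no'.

Answer: no

Derivation:
After press 1 at (3,0):
1 0 1 0
0 1 0 1
0 1 1 0
1 1 1 1
0 0 0 0

After press 2 at (2,0):
1 0 1 0
1 1 0 1
1 0 1 0
0 1 1 1
0 0 0 0

After press 3 at (4,1):
1 0 1 0
1 1 0 1
1 0 1 0
0 0 1 1
1 1 1 0

After press 4 at (4,2):
1 0 1 0
1 1 0 1
1 0 1 0
0 0 0 1
1 0 0 1

Lights still on: 10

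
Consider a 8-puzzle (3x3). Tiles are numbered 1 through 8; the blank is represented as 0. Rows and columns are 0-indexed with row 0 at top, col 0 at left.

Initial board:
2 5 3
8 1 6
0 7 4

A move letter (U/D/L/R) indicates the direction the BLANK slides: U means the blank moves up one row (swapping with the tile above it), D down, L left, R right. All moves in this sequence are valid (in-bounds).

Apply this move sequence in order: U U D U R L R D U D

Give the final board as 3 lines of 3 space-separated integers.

After move 1 (U):
2 5 3
0 1 6
8 7 4

After move 2 (U):
0 5 3
2 1 6
8 7 4

After move 3 (D):
2 5 3
0 1 6
8 7 4

After move 4 (U):
0 5 3
2 1 6
8 7 4

After move 5 (R):
5 0 3
2 1 6
8 7 4

After move 6 (L):
0 5 3
2 1 6
8 7 4

After move 7 (R):
5 0 3
2 1 6
8 7 4

After move 8 (D):
5 1 3
2 0 6
8 7 4

After move 9 (U):
5 0 3
2 1 6
8 7 4

After move 10 (D):
5 1 3
2 0 6
8 7 4

Answer: 5 1 3
2 0 6
8 7 4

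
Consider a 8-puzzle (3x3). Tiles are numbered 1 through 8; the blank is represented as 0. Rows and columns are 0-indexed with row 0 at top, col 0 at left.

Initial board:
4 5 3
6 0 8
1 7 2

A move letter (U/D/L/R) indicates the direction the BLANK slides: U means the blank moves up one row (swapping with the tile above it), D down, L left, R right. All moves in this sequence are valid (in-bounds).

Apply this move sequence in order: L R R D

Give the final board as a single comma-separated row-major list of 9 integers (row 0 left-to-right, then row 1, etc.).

Answer: 4, 5, 3, 6, 8, 2, 1, 7, 0

Derivation:
After move 1 (L):
4 5 3
0 6 8
1 7 2

After move 2 (R):
4 5 3
6 0 8
1 7 2

After move 3 (R):
4 5 3
6 8 0
1 7 2

After move 4 (D):
4 5 3
6 8 2
1 7 0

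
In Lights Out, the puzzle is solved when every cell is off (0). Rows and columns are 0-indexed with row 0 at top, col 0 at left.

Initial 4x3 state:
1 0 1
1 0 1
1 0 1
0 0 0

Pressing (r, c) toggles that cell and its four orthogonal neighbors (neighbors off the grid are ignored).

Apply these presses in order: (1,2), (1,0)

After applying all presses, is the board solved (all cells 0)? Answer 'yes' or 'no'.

After press 1 at (1,2):
1 0 0
1 1 0
1 0 0
0 0 0

After press 2 at (1,0):
0 0 0
0 0 0
0 0 0
0 0 0

Lights still on: 0

Answer: yes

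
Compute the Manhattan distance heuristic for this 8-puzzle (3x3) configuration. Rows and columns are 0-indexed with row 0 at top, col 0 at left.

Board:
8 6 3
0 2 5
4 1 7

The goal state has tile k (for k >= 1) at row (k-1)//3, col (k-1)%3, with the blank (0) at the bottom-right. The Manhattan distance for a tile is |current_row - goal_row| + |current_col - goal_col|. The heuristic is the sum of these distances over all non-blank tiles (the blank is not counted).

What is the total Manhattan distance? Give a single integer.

Answer: 13

Derivation:
Tile 8: at (0,0), goal (2,1), distance |0-2|+|0-1| = 3
Tile 6: at (0,1), goal (1,2), distance |0-1|+|1-2| = 2
Tile 3: at (0,2), goal (0,2), distance |0-0|+|2-2| = 0
Tile 2: at (1,1), goal (0,1), distance |1-0|+|1-1| = 1
Tile 5: at (1,2), goal (1,1), distance |1-1|+|2-1| = 1
Tile 4: at (2,0), goal (1,0), distance |2-1|+|0-0| = 1
Tile 1: at (2,1), goal (0,0), distance |2-0|+|1-0| = 3
Tile 7: at (2,2), goal (2,0), distance |2-2|+|2-0| = 2
Sum: 3 + 2 + 0 + 1 + 1 + 1 + 3 + 2 = 13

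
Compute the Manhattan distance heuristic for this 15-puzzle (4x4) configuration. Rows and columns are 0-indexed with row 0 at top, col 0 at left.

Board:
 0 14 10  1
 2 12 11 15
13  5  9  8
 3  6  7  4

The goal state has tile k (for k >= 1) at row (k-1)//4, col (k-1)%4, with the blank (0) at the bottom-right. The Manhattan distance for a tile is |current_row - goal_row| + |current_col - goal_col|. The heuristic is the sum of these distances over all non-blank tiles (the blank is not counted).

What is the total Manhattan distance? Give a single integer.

Tile 14: (0,1)->(3,1) = 3
Tile 10: (0,2)->(2,1) = 3
Tile 1: (0,3)->(0,0) = 3
Tile 2: (1,0)->(0,1) = 2
Tile 12: (1,1)->(2,3) = 3
Tile 11: (1,2)->(2,2) = 1
Tile 15: (1,3)->(3,2) = 3
Tile 13: (2,0)->(3,0) = 1
Tile 5: (2,1)->(1,0) = 2
Tile 9: (2,2)->(2,0) = 2
Tile 8: (2,3)->(1,3) = 1
Tile 3: (3,0)->(0,2) = 5
Tile 6: (3,1)->(1,1) = 2
Tile 7: (3,2)->(1,2) = 2
Tile 4: (3,3)->(0,3) = 3
Sum: 3 + 3 + 3 + 2 + 3 + 1 + 3 + 1 + 2 + 2 + 1 + 5 + 2 + 2 + 3 = 36

Answer: 36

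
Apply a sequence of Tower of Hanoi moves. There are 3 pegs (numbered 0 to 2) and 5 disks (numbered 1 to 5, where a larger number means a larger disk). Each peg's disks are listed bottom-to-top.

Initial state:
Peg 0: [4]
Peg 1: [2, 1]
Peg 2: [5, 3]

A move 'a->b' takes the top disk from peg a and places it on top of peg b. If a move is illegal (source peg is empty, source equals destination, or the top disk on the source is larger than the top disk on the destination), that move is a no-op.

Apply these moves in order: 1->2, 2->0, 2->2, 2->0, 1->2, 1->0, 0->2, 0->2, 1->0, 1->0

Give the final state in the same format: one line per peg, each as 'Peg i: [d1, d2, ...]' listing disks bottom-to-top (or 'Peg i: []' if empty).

After move 1 (1->2):
Peg 0: [4]
Peg 1: [2]
Peg 2: [5, 3, 1]

After move 2 (2->0):
Peg 0: [4, 1]
Peg 1: [2]
Peg 2: [5, 3]

After move 3 (2->2):
Peg 0: [4, 1]
Peg 1: [2]
Peg 2: [5, 3]

After move 4 (2->0):
Peg 0: [4, 1]
Peg 1: [2]
Peg 2: [5, 3]

After move 5 (1->2):
Peg 0: [4, 1]
Peg 1: []
Peg 2: [5, 3, 2]

After move 6 (1->0):
Peg 0: [4, 1]
Peg 1: []
Peg 2: [5, 3, 2]

After move 7 (0->2):
Peg 0: [4]
Peg 1: []
Peg 2: [5, 3, 2, 1]

After move 8 (0->2):
Peg 0: [4]
Peg 1: []
Peg 2: [5, 3, 2, 1]

After move 9 (1->0):
Peg 0: [4]
Peg 1: []
Peg 2: [5, 3, 2, 1]

After move 10 (1->0):
Peg 0: [4]
Peg 1: []
Peg 2: [5, 3, 2, 1]

Answer: Peg 0: [4]
Peg 1: []
Peg 2: [5, 3, 2, 1]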